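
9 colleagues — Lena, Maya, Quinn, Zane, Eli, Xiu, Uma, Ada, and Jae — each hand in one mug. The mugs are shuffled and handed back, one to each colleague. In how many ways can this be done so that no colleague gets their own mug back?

133496

Count assignments avoiding every fixed point. For any j of the 9 colleagues fixed to their own mug, the other 9−j can be arranged in (9−j)! ways.
By inclusion–exclusion this is Σ_{j=0}^{9} (−1)^j C(9,j)·(9−j)!.
Computing: 362880 − 362880 + 181440 − 60480 + 15120 − 3024 + 504 − 72 + 9 − 1 = 133496.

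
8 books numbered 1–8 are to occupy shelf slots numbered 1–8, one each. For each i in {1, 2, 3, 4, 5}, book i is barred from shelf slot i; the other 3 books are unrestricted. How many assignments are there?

Let Aᵢ (for 1 ≤ i ≤ 5) be the placements that put book i in its forbidden shelf slot. Any j of these fix j positions, leaving (8−j)! ways to fill the rest, and there are C(5,j) ways to pick which j.
By inclusion–exclusion, the number of valid placements is Σ_{j=0}^{5} (−1)^j C(5,j)·(8−j)!.
Computing: 40320 − 25200 + 7200 − 1200 + 120 − 6 = 21234.

21234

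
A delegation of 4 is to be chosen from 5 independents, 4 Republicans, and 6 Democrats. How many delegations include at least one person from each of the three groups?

720

Unrestricted: C(15,4) = 1365 ways to pick any 4 of the 15.
Subtract selections that omit an entire group: no independents → C(10,4) = 210; no Republicans → C(11,4) = 330; no Democrats → C(9,4) = 126.
Add back selections omitting two groups (i.e. drawn from a single group): C(5,4) + C(4,4) + C(6,4) = 21.
By inclusion–exclusion: 1365 − 666 + 21 = 720.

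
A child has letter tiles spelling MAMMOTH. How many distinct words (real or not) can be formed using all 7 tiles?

840

MAMMOTH has 7 letters with M appearing 3 times.
So there are 7! / (3!) = 840 distinguishable arrangements.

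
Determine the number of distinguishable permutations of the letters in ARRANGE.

Letter multiplicities in ARRANGE: A×2, E×1, G×1, N×1, R×2.
So there are 7! / (2!·2!) = 1260 distinguishable arrangements.

1260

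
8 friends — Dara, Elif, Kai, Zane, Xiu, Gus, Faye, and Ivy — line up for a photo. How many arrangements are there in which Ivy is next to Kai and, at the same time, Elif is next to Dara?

2880

Treat {Ivy,Kai} as one block (2 orders) and {Elif,Dara} as another (2 orders).
That leaves 6 units to arrange: 2 × 2 × 6! = 4 × 720 = 2880.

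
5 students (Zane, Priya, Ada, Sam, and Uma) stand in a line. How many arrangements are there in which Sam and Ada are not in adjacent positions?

72

There are 5! = 120 arrangements in all. If Sam and Ada are adjacent, merging them into one block gives 2·(4)! = 48 arrangements.
Complementary counting: 120 − 48 = 72.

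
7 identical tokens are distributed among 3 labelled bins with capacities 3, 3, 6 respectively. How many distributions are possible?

15

Ignoring the caps, the number of non-negative solutions to x_1+…+x_3 = 7 is C(9,2) = 36.
Subtract solutions that violate a single cap (substitute x_i' = x_i − (cap_i+1)): x_1 ≥ 4 gives C(5,2) = 10; x_2 ≥ 4 gives C(5,2) = 10; x_3 ≥ 7 gives C(2,2) = 1. Together 21.
No two caps can be exceeded simultaneously, so the pair terms are all 0.
By inclusion–exclusion the count is 36 − 21 + 0 = 15.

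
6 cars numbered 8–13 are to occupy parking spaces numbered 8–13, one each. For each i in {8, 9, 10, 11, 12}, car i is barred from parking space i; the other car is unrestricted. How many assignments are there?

Let Aᵢ (for 8 ≤ i ≤ 12) be the placements that put car i in its forbidden parking space. Any j of these fix j positions, leaving (6−j)! ways to fill the rest, and there are C(5,j) ways to pick which j.
By inclusion–exclusion, the number of valid placements is Σ_{j=0}^{5} (−1)^j C(5,j)·(6−j)!.
Computing: 720 − 600 + 240 − 60 + 10 − 1 = 309.

309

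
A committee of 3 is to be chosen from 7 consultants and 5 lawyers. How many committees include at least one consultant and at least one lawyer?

Unrestricted: C(12,3) = 220 ways to pick any 3 of the 12.
Selections missing a whole group: no consultants → C(5,3) = 10; no lawyers → C(7,3) = 35.
Both groups omitted at once is impossible, so 220 − 45 = 175.

175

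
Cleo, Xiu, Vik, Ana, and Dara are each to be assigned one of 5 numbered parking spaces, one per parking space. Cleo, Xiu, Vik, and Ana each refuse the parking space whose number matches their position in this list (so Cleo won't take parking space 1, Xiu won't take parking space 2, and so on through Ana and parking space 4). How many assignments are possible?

53

Let Aᵢ (for 1 ≤ i ≤ 4) be the placements that put person i in their forbidden parking space. Any j of these fix j positions, leaving (5−j)! ways to fill the rest, and there are C(4,j) ways to pick which j.
By inclusion–exclusion, the number of valid placements is Σ_{j=0}^{4} (−1)^j C(4,j)·(5−j)!.
Computing: 120 − 96 + 36 − 8 + 1 = 53.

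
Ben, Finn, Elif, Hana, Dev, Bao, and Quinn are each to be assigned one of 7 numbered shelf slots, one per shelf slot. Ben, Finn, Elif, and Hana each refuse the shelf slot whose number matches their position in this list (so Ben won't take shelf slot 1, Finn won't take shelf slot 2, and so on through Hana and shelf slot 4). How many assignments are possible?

Let Aᵢ (for 1 ≤ i ≤ 4) be the placements that put person i in their forbidden shelf slot. Any j of these fix j positions, leaving (7−j)! ways to fill the rest, and there are C(4,j) ways to pick which j.
By inclusion–exclusion, the number of valid placements is Σ_{j=0}^{4} (−1)^j C(4,j)·(7−j)!.
Computing: 5040 − 2880 + 720 − 96 + 6 = 2790.

2790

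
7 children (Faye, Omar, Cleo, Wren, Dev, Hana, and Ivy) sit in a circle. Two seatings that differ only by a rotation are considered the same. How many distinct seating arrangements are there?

Fix one person's seat to break rotational symmetry; the remaining 6 people can be arranged in (6)! = 720 ways.

720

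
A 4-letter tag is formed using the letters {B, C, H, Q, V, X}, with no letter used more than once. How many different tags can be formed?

With no repetition, fill the 4 letters in order: 6 choices, then 5, down to 3.
That product is 6 × 5 × 4 × 3 = 360.

360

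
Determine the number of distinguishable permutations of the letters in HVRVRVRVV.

504

Letter multiplicities in HVRVRVRVV: H×1, R×3, V×5.
Dividing 9! = 362880 by 5!·3! = 720 for the repeated letters gives 504.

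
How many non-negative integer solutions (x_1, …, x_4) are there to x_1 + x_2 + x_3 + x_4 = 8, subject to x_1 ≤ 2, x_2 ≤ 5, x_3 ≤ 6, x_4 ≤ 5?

85

By stars and bars, unrestricted non-negative solutions to x_1+…+x_4 = 8 number C(8+3,3) = 165.
Subtract solutions that violate a single cap (substitute x_i' = x_i − (cap_i+1)): x_1 ≥ 3 gives C(8,3) = 56; x_2 ≥ 6 gives C(5,3) = 10; x_3 ≥ 7 gives C(4,3) = 4; x_4 ≥ 6 gives C(5,3) = 10. Together 80.
No two caps can be exceeded simultaneously, so the pair terms are all 0.
By inclusion–exclusion the count is 165 − 80 + 0 = 85.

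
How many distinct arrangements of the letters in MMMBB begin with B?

4

With the first slot taken by B, it remains to arrange the other 4 letters (MMMB).
Those 4 letters have M appearing 3 times, giving (4)!/(3!) = 4.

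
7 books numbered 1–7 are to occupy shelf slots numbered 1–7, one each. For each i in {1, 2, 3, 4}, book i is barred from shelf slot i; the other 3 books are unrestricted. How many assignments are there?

2790

Let Aᵢ (for 1 ≤ i ≤ 4) be the placements that put book i in its forbidden shelf slot. Any j of these fix j positions, leaving (7−j)! ways to fill the rest, and there are C(4,j) ways to pick which j.
By inclusion–exclusion, the number of valid placements is Σ_{j=0}^{4} (−1)^j C(4,j)·(7−j)!.
Computing: 5040 − 2880 + 720 − 96 + 6 = 2790.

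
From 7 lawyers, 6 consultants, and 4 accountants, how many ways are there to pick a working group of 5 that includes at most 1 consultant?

Split by how many consultants are chosen (0 through 1).
Sum: C(6,0)·C(11,5) + C(6,1)·C(11,4) = 462 + 1980 = 2442.

2442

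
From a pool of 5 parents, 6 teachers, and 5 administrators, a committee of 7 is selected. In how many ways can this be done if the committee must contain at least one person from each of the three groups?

10660

With no constraint there are C(16,7) = 11440 possible selections.
Selections missing a whole group: no parents → C(11,7) = 330; no teachers → C(10,7) = 120; no administrators → C(11,7) = 330.
Add back selections omitting two groups (i.e. drawn from a single group): C(5,7) + C(6,7) + C(5,7) = 0.
By inclusion–exclusion: 11440 − 780 + 0 = 10660.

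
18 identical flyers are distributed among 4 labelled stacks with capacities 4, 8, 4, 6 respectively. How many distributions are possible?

35

By stars and bars, unrestricted non-negative solutions to x_1+…+x_4 = 18 number C(18+3,3) = 1330.
Subtract solutions that violate a single cap (substitute x_i' = x_i − (cap_i+1)): x_1 ≥ 5 gives C(16,3) = 560; x_2 ≥ 9 gives C(12,3) = 220; x_3 ≥ 5 gives C(16,3) = 560; x_4 ≥ 7 gives C(14,3) = 364. Together 1704.
Add back pairs where two caps are both exceeded: 35 + 165 + 84 + 35 + 10 + 84 = 413.
Subtract triples: 0 + 0 + 4 + 0 = 4.
By inclusion–exclusion the count is 1330 − 1704 + 413 − 4 = 35.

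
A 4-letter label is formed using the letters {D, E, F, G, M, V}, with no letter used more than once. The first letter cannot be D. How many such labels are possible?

300

The first letter has 6−1 = 5 choices (anything except D).
The remaining 3 letters are filled from the other 5 symbols without repetition: 5 × 4 × 3 = 60.
Total: 5 × 60 = 300.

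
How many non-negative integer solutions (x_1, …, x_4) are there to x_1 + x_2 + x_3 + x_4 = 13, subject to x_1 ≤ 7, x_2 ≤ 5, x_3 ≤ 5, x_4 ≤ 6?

By stars and bars, unrestricted non-negative solutions to x_1+…+x_4 = 13 number C(13+3,3) = 560.
Subtract solutions that violate a single cap (substitute x_i' = x_i − (cap_i+1)): x_1 ≥ 8 gives C(8,3) = 56; x_2 ≥ 6 gives C(10,3) = 120; x_3 ≥ 6 gives C(10,3) = 120; x_4 ≥ 7 gives C(9,3) = 84. Together 380.
Add back pairs where two caps are both exceeded: 0 + 0 + 0 + 4 + 1 + 1 = 6.
By inclusion–exclusion the count is 560 − 380 + 6 = 186.

186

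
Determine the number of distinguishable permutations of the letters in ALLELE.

ALLELE has 6 letters with E appearing twice and L appearing 3 times.
The number of distinct arrangements is 6!/(3!·2!) = 720/12 = 60.

60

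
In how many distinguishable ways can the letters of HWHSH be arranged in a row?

20

Letter multiplicities in HWHSH: H×3, S×1, W×1.
The number of distinct arrangements is 5!/(3!) = 120/6 = 20.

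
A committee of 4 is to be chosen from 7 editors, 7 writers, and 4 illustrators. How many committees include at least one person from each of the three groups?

1470

Unrestricted: C(18,4) = 3060 ways to pick any 4 of the 18.
Selections missing a whole group: no editors → C(11,4) = 330; no writers → C(11,4) = 330; no illustrators → C(14,4) = 1001.
Add back selections omitting two groups (i.e. drawn from a single group): C(7,4) + C(7,4) + C(4,4) = 71.
By inclusion–exclusion: 3060 − 1661 + 71 = 1470.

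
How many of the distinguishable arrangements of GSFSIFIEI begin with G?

With the first slot taken by G, it remains to arrange the other 8 letters (SFSIFIEI).
Those 8 letters have F appearing twice, I appearing 3 times, and S appearing twice, giving (8)!/(3!·2!·2!) = 1680.

1680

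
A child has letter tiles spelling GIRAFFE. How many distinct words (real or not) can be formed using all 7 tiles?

GIRAFFE has 7 letters with F appearing twice.
Dividing 7! = 5040 by 2! = 2 for the repeated letters gives 2520.

2520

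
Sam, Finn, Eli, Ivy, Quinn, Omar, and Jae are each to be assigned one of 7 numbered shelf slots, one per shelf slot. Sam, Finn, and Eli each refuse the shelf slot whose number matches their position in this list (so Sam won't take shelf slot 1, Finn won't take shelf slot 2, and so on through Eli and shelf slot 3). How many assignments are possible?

3216

Let Aᵢ (for i ∈ {1, 2, 3}) be the placements that put person i in their forbidden shelf slot. Any j of these fix j positions, leaving (7−j)! ways to fill the rest, and there are C(3,j) ways to pick which j.
By inclusion–exclusion, the number of valid placements is Σ_{j=0}^{3} (−1)^j C(3,j)·(7−j)!.
Computing: 5040 − 2160 + 360 − 24 = 3216.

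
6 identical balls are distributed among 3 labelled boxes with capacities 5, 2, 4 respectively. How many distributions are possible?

Ignoring the caps, the number of non-negative solutions to x_1+…+x_3 = 6 is C(8,2) = 28.
Subtract solutions that violate a single cap (substitute x_i' = x_i − (cap_i+1)): x_1 ≥ 6 gives C(2,2) = 1; x_2 ≥ 3 gives C(5,2) = 10; x_3 ≥ 5 gives C(3,2) = 3. Together 14.
No two caps can be exceeded simultaneously, so the pair terms are all 0.
By inclusion–exclusion the count is 28 − 14 + 0 = 14.

14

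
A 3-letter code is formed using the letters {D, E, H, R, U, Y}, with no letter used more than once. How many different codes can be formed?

120

This is a permutation of 3 out of 6: P(6,3) = 6!/3!.
6 × 5 × 4 = 120.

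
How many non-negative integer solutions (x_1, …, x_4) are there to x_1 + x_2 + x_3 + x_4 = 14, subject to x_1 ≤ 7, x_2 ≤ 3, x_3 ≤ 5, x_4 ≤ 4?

Ignoring the caps, the number of non-negative solutions to x_1+…+x_4 = 14 is C(17,3) = 680.
Subtract solutions that violate a single cap (substitute x_i' = x_i − (cap_i+1)): x_1 ≥ 8 gives C(9,3) = 84; x_2 ≥ 4 gives C(13,3) = 286; x_3 ≥ 6 gives C(11,3) = 165; x_4 ≥ 5 gives C(12,3) = 220. Together 755.
Add back pairs where two caps are both exceeded: 10 + 1 + 4 + 35 + 56 + 20 = 126.
By inclusion–exclusion the count is 680 − 755 + 126 = 51.

51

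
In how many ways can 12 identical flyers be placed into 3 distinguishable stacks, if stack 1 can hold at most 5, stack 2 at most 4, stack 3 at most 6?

10

Without the upper bounds there are C(14,2) = 91 ways to split 12 among 3 stacks.
Subtract solutions that violate a single cap (substitute x_i' = x_i − (cap_i+1)): x_1 ≥ 6 gives C(8,2) = 28; x_2 ≥ 5 gives C(9,2) = 36; x_3 ≥ 7 gives C(7,2) = 21. Together 85.
Add back pairs where two caps are both exceeded: 3 + 0 + 1 = 4.
By inclusion–exclusion the count is 91 − 85 + 4 = 10.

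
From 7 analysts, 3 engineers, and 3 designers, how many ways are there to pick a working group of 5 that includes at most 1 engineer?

Split by how many engineers are chosen (0 through 1).
Sum: C(3,0)·C(10,5) + C(3,1)·C(10,4) = 252 + 630 = 882.

882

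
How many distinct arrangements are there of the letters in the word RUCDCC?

120

Letter multiplicities in RUCDCC: C×3, D×1, R×1, U×1.
The number of distinct arrangements is 6!/(3!) = 720/6 = 120.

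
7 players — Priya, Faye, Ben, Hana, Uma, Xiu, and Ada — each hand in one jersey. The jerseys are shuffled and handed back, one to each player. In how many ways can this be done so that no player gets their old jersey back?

This is the derangement count D_7: permutations of 7 items with no fixed point.
By inclusion–exclusion this is Σ_{j=0}^{7} (−1)^j C(7,j)·(7−j)!.
Computing: 5040 − 5040 + 2520 − 840 + 210 − 42 + 7 − 1 = 1854.

1854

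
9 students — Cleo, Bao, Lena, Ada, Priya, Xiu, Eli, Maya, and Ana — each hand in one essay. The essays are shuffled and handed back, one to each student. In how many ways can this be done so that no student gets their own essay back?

133496

This is the derangement count D_9: permutations of 9 items with no fixed point.
By inclusion–exclusion this is Σ_{j=0}^{9} (−1)^j C(9,j)·(9−j)!.
Computing: 362880 − 362880 + 181440 − 60480 + 15120 − 3024 + 504 − 72 + 9 − 1 = 133496.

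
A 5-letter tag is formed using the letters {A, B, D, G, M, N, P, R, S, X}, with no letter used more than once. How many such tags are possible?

30240

This is a permutation of 5 out of 10: P(10,5) = 10!/5!.
10 × 9 × 8 × 7 × 6 = 30240.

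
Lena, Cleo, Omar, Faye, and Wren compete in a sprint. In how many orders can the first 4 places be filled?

120

There are 5 choices for 1st place, 4 for 2nd, and so on down to 2 for position 4.
That gives 5 × 4 × 3 × 2 = 120.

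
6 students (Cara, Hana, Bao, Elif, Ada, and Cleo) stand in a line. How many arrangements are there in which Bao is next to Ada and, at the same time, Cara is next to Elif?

96

Treat {Bao,Ada} as one block (2 orders) and {Cara,Elif} as another (2 orders).
That leaves 4 units to arrange: 2 × 2 × 4! = 4 × 24 = 96.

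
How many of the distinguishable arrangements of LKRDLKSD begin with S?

With the first slot taken by S, it remains to arrange the other 7 letters (LKRDLKD).
Those 7 letters have D appearing twice, K appearing twice, and L appearing twice, giving (7)!/(2!·2!·2!) = 630.

630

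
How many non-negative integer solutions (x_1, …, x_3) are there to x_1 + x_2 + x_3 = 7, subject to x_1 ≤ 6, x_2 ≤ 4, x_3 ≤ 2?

14

By stars and bars, unrestricted non-negative solutions to x_1+…+x_3 = 7 number C(7+2,2) = 36.
Subtract solutions that violate a single cap (substitute x_i' = x_i − (cap_i+1)): x_1 ≥ 7 gives C(2,2) = 1; x_2 ≥ 5 gives C(4,2) = 6; x_3 ≥ 3 gives C(6,2) = 15. Together 22.
No two caps can be exceeded simultaneously, so the pair terms are all 0.
By inclusion–exclusion the count is 36 − 22 + 0 = 14.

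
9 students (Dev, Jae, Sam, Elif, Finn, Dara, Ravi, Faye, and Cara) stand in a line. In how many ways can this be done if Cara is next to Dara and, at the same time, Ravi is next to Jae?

20160

Treat {Cara,Dara} as one block (2 orders) and {Ravi,Jae} as another (2 orders).
That leaves 7 units to arrange: 2 × 2 × 7! = 4 × 5040 = 20160.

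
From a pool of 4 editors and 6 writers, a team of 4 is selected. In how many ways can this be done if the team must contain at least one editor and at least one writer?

194

Total 4-person selections from all 10: C(10,4) = 210.
Subtract selections that omit an entire group: no editors → C(6,4) = 15; no writers → C(4,4) = 1.
Both groups omitted at once is impossible, so 210 − 16 = 194.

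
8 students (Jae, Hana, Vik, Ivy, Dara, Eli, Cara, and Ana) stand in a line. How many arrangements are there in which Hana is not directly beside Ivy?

30240

There are 8! = 40320 arrangements in all. If Hana and Ivy are adjacent, merging them into one block gives 2·(7)! = 10080 arrangements.
So 40320 − 10080 = 30240 arrangements keep them apart.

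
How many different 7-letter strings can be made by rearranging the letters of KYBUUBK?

630

Letter multiplicities in KYBUUBK: B×2, K×2, U×2, Y×1.
Dividing 7! = 5040 by 2!·2!·2! = 8 for the repeated letters gives 630.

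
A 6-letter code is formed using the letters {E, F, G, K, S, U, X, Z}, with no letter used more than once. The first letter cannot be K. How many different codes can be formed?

The first letter has 8−1 = 7 choices (anything except K).
The remaining 5 letters are filled from the other 7 symbols without repetition: 7 × 6 × 5 × 4 × 3 = 2520.
Total: 7 × 2520 = 17640.

17640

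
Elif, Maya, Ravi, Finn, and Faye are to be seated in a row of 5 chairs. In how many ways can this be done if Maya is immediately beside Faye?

Treat {Maya, Faye} as a single unit. There are 4 units to order, and the pair itself can be ordered 2 ways.
So the count is 2·(4)! = 48.

48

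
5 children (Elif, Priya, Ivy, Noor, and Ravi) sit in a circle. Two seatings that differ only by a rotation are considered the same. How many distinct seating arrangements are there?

24

Seat Elif anywhere (absorbing the rotational symmetry), then permute the other 4: (4)! = 24.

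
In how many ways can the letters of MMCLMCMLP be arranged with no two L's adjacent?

2940

Total arrangements of MMCLMCMLP: 9!/(4!·2!·2!) = 3780.
Arrangements with the L's together: treat LL as one letter, giving (8)!/(4!·2!) = 840.
Subtracting, 3780 − 840 = 2940 arrangements keep the L's apart.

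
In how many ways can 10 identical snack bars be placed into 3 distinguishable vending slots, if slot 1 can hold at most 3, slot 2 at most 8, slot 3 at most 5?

21

By stars and bars, unrestricted non-negative solutions to x_1+…+x_3 = 10 number C(10+2,2) = 66.
Subtract solutions that violate a single cap (substitute x_i' = x_i − (cap_i+1)): x_1 ≥ 4 gives C(8,2) = 28; x_2 ≥ 9 gives C(3,2) = 3; x_3 ≥ 6 gives C(6,2) = 15. Together 46.
Add back pairs where two caps are both exceeded: 0 + 1 + 0 = 1.
By inclusion–exclusion the count is 66 − 46 + 1 = 21.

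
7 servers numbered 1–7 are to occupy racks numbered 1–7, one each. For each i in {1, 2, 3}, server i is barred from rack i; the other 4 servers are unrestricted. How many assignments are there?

3216

Let Aᵢ (for i ∈ {1, 2, 3}) be the placements that put server i in its forbidden rack. Any j of these fix j positions, leaving (7−j)! ways to fill the rest, and there are C(3,j) ways to pick which j.
By inclusion–exclusion, the number of valid placements is Σ_{j=0}^{3} (−1)^j C(3,j)·(7−j)!.
Computing: 5040 − 2160 + 360 − 24 = 3216.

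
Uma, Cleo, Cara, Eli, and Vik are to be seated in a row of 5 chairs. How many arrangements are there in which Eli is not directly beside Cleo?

72

Of the 5! = 120 arrangements, those with Eli and Cleo adjacent number 2 × 4! = 48 (treat the pair as a block with 2 internal orders).
Complementary counting: 120 − 48 = 72.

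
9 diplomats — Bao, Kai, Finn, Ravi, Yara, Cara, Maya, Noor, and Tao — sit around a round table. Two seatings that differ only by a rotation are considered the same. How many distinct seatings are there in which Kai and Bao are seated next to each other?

10080

Glue Kai and Bao into a block (2 internal orders). Seating 8 units around a circle gives (7)! arrangements.
So 2 × (7)! = 2 × 5040 = 10080.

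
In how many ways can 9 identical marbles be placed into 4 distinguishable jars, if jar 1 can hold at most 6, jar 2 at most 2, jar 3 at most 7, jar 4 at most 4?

Ignoring the caps, the number of non-negative solutions to x_1+…+x_4 = 9 is C(12,3) = 220.
Subtract solutions that violate a single cap (substitute x_i' = x_i − (cap_i+1)): x_1 ≥ 7 gives C(5,3) = 10; x_2 ≥ 3 gives C(9,3) = 84; x_3 ≥ 8 gives C(4,3) = 4; x_4 ≥ 5 gives C(7,3) = 35. Together 133.
Add back pairs where two caps are both exceeded: 0 + 0 + 0 + 0 + 4 + 0 = 4.
By inclusion–exclusion the count is 220 − 133 + 4 = 91.

91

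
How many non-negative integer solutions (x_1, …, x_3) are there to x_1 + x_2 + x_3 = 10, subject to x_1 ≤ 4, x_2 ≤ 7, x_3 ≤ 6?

29

By stars and bars, unrestricted non-negative solutions to x_1+…+x_3 = 10 number C(10+2,2) = 66.
Subtract solutions that violate a single cap (substitute x_i' = x_i − (cap_i+1)): x_1 ≥ 5 gives C(7,2) = 21; x_2 ≥ 8 gives C(4,2) = 6; x_3 ≥ 7 gives C(5,2) = 10. Together 37.
No two caps can be exceeded simultaneously, so the pair terms are all 0.
By inclusion–exclusion the count is 66 − 37 + 0 = 29.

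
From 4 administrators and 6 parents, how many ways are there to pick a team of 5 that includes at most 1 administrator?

66

Split by how many administrators are chosen (0 through 1).
Sum: C(4,0)·C(6,5) + C(4,1)·C(6,4) = 6 + 60 = 66.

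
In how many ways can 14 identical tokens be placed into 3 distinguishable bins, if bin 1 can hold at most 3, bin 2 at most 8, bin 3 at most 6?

10

Ignoring the caps, the number of non-negative solutions to x_1+…+x_3 = 14 is C(16,2) = 120.
Subtract solutions that violate a single cap (substitute x_i' = x_i − (cap_i+1)): x_1 ≥ 4 gives C(12,2) = 66; x_2 ≥ 9 gives C(7,2) = 21; x_3 ≥ 7 gives C(9,2) = 36. Together 123.
Add back pairs where two caps are both exceeded: 3 + 10 + 0 = 13.
By inclusion–exclusion the count is 120 − 123 + 13 = 10.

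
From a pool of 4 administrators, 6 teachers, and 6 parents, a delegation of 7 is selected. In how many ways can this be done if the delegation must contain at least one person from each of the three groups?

10408

With no constraint there are C(16,7) = 11440 possible selections.
Selections missing a whole group: no administrators → C(12,7) = 792; no teachers → C(10,7) = 120; no parents → C(10,7) = 120.
Add back selections omitting two groups (i.e. drawn from a single group): C(4,7) + C(6,7) + C(6,7) = 0.
By inclusion–exclusion: 11440 − 1032 + 0 = 10408.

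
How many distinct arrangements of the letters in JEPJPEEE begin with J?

Fix J in the first position and arrange the remaining 7 letters.
Those 7 letters have E appearing 4 times and P appearing twice, giving (7)!/(4!·2!) = 105.

105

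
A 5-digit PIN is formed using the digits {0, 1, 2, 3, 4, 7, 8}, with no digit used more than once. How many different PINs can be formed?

Choose and order 5 of the 7 symbols: the first digit has 7 options, the next 6, and so on down to 3.
That product is 7 × 6 × 5 × 4 × 3 = 2520.

2520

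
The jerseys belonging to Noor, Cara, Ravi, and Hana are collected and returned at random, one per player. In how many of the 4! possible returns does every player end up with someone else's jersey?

9

Count assignments avoiding every fixed point. For any j of the 4 players fixed to their old jersey, the other 4−j can be arranged in (4−j)! ways.
By inclusion–exclusion this is Σ_{j=0}^{4} (−1)^j C(4,j)·(4−j)!.
Computing: 24 − 24 + 12 − 4 + 1 = 9.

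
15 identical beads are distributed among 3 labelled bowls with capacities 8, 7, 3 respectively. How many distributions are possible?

Ignoring the caps, the number of non-negative solutions to x_1+…+x_3 = 15 is C(17,2) = 136.
Subtract solutions that violate a single cap (substitute x_i' = x_i − (cap_i+1)): x_1 ≥ 9 gives C(8,2) = 28; x_2 ≥ 8 gives C(9,2) = 36; x_3 ≥ 4 gives C(13,2) = 78. Together 142.
Add back pairs where two caps are both exceeded: 0 + 6 + 10 = 16.
By inclusion–exclusion the count is 136 − 142 + 16 = 10.

10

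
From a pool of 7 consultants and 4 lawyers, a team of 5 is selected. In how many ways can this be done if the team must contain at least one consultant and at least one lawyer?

Total 5-person selections from all 11: C(11,5) = 462.
Selections missing a whole group: no consultants → C(4,5) = 0; no lawyers → C(7,5) = 21.
Both groups omitted at once is impossible, so 462 − 21 = 441.

441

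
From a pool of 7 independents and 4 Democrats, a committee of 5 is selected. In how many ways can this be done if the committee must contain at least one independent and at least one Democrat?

With no constraint there are C(11,5) = 462 possible selections.
Subtract selections that omit an entire group: no independents → C(4,5) = 0; no Democrats → C(7,5) = 21.
Both groups omitted at once is impossible, so 462 − 21 = 441.

441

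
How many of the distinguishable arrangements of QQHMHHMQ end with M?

140

Fix M in the last position and arrange the remaining 7 letters.
Those 7 letters have H appearing 3 times and Q appearing 3 times, giving (7)!/(3!·3!) = 140.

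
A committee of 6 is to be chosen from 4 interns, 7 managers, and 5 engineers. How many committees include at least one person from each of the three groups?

6545

Unrestricted: C(16,6) = 8008 ways to pick any 6 of the 16.
Selections missing a whole group: no interns → C(12,6) = 924; no managers → C(9,6) = 84; no engineers → C(11,6) = 462.
Add back selections omitting two groups (i.e. drawn from a single group): C(4,6) + C(7,6) + C(5,6) = 7.
By inclusion–exclusion: 8008 − 1470 + 7 = 6545.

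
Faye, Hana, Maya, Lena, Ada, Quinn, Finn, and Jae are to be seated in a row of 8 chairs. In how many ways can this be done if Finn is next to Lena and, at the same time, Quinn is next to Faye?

Treat {Finn,Lena} as one block (2 orders) and {Quinn,Faye} as another (2 orders).
That leaves 6 units to arrange: 2 × 2 × 6! = 4 × 720 = 2880.

2880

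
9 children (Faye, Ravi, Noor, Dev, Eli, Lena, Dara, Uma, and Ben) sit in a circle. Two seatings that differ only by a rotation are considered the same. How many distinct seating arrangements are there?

40320

Fix one person's seat to break rotational symmetry; the remaining 8 people can be arranged in (8)! = 40320 ways.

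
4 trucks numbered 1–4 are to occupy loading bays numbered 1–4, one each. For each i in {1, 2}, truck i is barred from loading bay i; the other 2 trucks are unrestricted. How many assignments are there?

14

Let Aᵢ (for i ∈ {1, 2}) be the placements that put truck i in its forbidden loading bay. Any j of these fix j positions, leaving (4−j)! ways to fill the rest, and there are C(2,j) ways to pick which j.
By inclusion–exclusion, the number of valid placements is Σ_{j=0}^{2} (−1)^j C(2,j)·(4−j)!.
Computing: 24 − 12 + 2 = 14.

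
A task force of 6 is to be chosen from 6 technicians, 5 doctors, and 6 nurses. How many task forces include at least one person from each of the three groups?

Unrestricted: C(17,6) = 12376 ways to pick any 6 of the 17.
Selections missing a whole group: no technicians → C(11,6) = 462; no doctors → C(12,6) = 924; no nurses → C(11,6) = 462.
Add back selections omitting two groups (i.e. drawn from a single group): C(6,6) + C(5,6) + C(6,6) = 2.
By inclusion–exclusion: 12376 − 1848 + 2 = 10530.

10530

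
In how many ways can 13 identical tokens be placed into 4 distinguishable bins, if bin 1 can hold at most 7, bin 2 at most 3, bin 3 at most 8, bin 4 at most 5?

Ignoring the caps, the number of non-negative solutions to x_1+…+x_4 = 13 is C(16,3) = 560.
Subtract solutions that violate a single cap (substitute x_i' = x_i − (cap_i+1)): x_1 ≥ 8 gives C(8,3) = 56; x_2 ≥ 4 gives C(12,3) = 220; x_3 ≥ 9 gives C(7,3) = 35; x_4 ≥ 6 gives C(10,3) = 120. Together 431.
Add back pairs where two caps are both exceeded: 4 + 0 + 0 + 1 + 20 + 0 = 25.
By inclusion–exclusion the count is 560 − 431 + 25 = 154.

154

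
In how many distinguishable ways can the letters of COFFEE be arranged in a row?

180

Letter multiplicities in COFFEE: C×1, E×2, F×2, O×1.
The number of distinct arrangements is 6!/(2!·2!) = 720/4 = 180.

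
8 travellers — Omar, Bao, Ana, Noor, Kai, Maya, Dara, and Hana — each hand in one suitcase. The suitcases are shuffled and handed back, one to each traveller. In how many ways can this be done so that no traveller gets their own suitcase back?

14833

This is the derangement count D_8: permutations of 8 items with no fixed point.
By inclusion–exclusion this is Σ_{j=0}^{8} (−1)^j C(8,j)·(8−j)!.
Computing: 40320 − 40320 + 20160 − 6720 + 1680 − 336 + 56 − 8 + 1 = 14833.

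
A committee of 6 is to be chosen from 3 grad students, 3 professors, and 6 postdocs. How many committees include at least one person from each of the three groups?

Total 6-person selections from all 12: C(12,6) = 924.
Selections missing a whole group: no grad students → C(9,6) = 84; no professors → C(9,6) = 84; no postdocs → C(6,6) = 1.
Add back selections omitting two groups (i.e. drawn from a single group): C(3,6) + C(3,6) + C(6,6) = 1.
By inclusion–exclusion: 924 − 169 + 1 = 756.

756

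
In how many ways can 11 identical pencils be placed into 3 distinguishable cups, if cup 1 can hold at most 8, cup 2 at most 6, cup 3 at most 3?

Ignoring the caps, the number of non-negative solutions to x_1+…+x_3 = 11 is C(13,2) = 78.
Subtract solutions that violate a single cap (substitute x_i' = x_i − (cap_i+1)): x_1 ≥ 9 gives C(4,2) = 6; x_2 ≥ 7 gives C(6,2) = 15; x_3 ≥ 4 gives C(9,2) = 36. Together 57.
Add back pairs where two caps are both exceeded: 0 + 0 + 1 = 1.
By inclusion–exclusion the count is 78 − 57 + 1 = 22.

22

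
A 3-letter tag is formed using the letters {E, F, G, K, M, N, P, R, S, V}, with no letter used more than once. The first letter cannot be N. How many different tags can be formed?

The first letter has 10−1 = 9 choices (anything except N).
The remaining 2 letters are filled from the other 9 symbols without repetition: 9 × 8 = 72.
Total: 9 × 72 = 648.

648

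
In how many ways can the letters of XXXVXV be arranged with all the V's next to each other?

Treat the 2 copies of V as a single block. The multiset to arrange is then {VV, X, X, X, X}, 5 items in all.
That gives (5)!/(4!) = 5 arrangements.

5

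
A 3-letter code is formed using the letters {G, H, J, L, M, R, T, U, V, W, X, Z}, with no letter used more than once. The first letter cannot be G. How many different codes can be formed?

The first letter has 12−1 = 11 choices (anything except G).
The remaining 2 letters are filled from the other 11 symbols without repetition: 11 × 10 = 110.
Total: 11 × 110 = 1210.

1210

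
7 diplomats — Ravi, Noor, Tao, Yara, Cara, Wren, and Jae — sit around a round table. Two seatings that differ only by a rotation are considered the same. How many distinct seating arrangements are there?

Fix one person's seat to break rotational symmetry; the remaining 6 people can be arranged in (6)! = 720 ways.

720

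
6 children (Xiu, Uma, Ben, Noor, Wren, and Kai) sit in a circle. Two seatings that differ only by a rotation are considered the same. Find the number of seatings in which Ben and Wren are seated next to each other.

48

Treat {Ben, Wren} as one unit (2 internal orders) and seat the resulting 5 units around the table: (4)! circular arrangements.
So 2 × (4)! = 2 × 24 = 48.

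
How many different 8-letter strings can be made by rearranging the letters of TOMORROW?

3360

The 8 letters of TOMORROW have repeats: O appearing 3 times and R appearing twice.
The number of distinct arrangements is 8!/(3!·2!) = 40320/12 = 3360.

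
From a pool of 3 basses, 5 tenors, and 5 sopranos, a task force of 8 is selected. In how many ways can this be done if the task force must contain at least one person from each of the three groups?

Unrestricted: C(13,8) = 1287 ways to pick any 8 of the 13.
Subtract selections that omit an entire group: no basses → C(10,8) = 45; no tenors → C(8,8) = 1; no sopranos → C(8,8) = 1.
Add back selections omitting two groups (i.e. drawn from a single group): C(3,8) + C(5,8) + C(5,8) = 0.
By inclusion–exclusion: 1287 − 47 + 0 = 1240.

1240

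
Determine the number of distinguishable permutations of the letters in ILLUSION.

ILLUSION has 8 letters with I appearing twice and L appearing twice.
Dividing 8! = 40320 by 2!·2! = 4 for the repeated letters gives 10080.

10080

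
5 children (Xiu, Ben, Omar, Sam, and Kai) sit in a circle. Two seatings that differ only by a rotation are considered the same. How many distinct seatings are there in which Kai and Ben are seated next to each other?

Glue Kai and Ben into a block (2 internal orders). Seating 4 units around a circle gives (3)! arrangements.
So 2 × (3)! = 2 × 6 = 12.

12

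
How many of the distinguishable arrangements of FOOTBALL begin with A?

With the first slot taken by A, it remains to arrange the other 7 letters (FOOTBLL).
Those 7 letters have L appearing twice and O appearing twice, giving (7)!/(2!·2!) = 1260.

1260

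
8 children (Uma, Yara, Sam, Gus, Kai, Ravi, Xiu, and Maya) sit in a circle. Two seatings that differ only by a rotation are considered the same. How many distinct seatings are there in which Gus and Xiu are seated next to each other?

1440

Treat {Gus, Xiu} as one unit (2 internal orders) and seat the resulting 7 units around the table: (6)! circular arrangements.
So 2 × (6)! = 2 × 720 = 1440.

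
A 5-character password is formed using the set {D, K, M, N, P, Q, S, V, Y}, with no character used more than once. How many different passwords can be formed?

Choose and order 5 of the 9 symbols: the first character has 9 options, the next 8, and so on down to 5.
9 × 8 × 7 × 6 × 5 = 15120.

15120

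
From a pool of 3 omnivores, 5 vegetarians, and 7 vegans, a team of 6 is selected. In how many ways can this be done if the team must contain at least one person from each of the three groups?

3850

Unrestricted: C(15,6) = 5005 ways to pick any 6 of the 15.
Selections missing a whole group: no omnivores → C(12,6) = 924; no vegetarians → C(10,6) = 210; no vegans → C(8,6) = 28.
Add back selections omitting two groups (i.e. drawn from a single group): C(3,6) + C(5,6) + C(7,6) = 7.
By inclusion–exclusion: 5005 − 1162 + 7 = 3850.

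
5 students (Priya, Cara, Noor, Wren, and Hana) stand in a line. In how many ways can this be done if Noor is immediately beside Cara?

48

Place the 3 others and the Noor-Cara pair as 4 objects in a line; the pair has 2 internal arrangements.
That gives 2 × 4! = 2 × 24 = 48.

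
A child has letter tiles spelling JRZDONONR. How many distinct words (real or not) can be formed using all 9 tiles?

45360

The 9 letters of JRZDONONR have repeats: N appearing twice, O appearing twice, and R appearing twice.
The number of distinct arrangements is 9!/(2!·2!·2!) = 362880/8 = 45360.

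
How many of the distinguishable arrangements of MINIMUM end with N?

Fix N in the last position and arrange the remaining 6 letters.
Those 6 letters have I appearing twice and M appearing 3 times, giving (6)!/(3!·2!) = 60.

60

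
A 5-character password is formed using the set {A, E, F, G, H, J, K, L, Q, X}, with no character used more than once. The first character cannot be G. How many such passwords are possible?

27216

The first character has 10−1 = 9 choices (anything except G).
The remaining 4 characters are filled from the other 9 symbols without repetition: 9 × 8 × 7 × 6 = 3024.
Total: 9 × 3024 = 27216.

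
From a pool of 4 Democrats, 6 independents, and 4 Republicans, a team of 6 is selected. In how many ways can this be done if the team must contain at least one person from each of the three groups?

With no constraint there are C(14,6) = 3003 possible selections.
Selections missing a whole group: no Democrats → C(10,6) = 210; no independents → C(8,6) = 28; no Republicans → C(10,6) = 210.
Add back selections omitting two groups (i.e. drawn from a single group): C(4,6) + C(6,6) + C(4,6) = 1.
By inclusion–exclusion: 3003 − 448 + 1 = 2556.

2556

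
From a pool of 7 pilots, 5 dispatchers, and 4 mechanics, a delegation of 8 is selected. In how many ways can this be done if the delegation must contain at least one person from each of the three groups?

12201

Total 8-person selections from all 16: C(16,8) = 12870.
Subtract selections that omit an entire group: no pilots → C(9,8) = 9; no dispatchers → C(11,8) = 165; no mechanics → C(12,8) = 495.
Add back selections omitting two groups (i.e. drawn from a single group): C(7,8) + C(5,8) + C(4,8) = 0.
By inclusion–exclusion: 12870 − 669 + 0 = 12201.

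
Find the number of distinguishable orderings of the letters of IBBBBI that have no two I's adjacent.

10

There are 6!/(4!·2!) = 15 arrangements of IBBBBI in total.
Arrangements with the I's together: treat II as one letter, giving (5)!/(4!) = 5.
Subtracting, 15 − 5 = 10 arrangements keep the I's apart.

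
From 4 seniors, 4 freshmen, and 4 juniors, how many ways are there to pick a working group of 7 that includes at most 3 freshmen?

Split by how many freshmen are chosen (0 through 3).
Sum: C(4,0)·C(8,7) + C(4,1)·C(8,6) + C(4,2)·C(8,5) + C(4,3)·C(8,4) = 8 + 112 + 336 + 280 = 736.

736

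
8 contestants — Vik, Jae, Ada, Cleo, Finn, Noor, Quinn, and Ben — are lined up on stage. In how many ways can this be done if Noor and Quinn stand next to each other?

Glue Noor and Quinn into one block (2 internal orders), leaving 7 units to arrange in a row.
That gives 2 × 7! = 2 × 5040 = 10080.

10080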